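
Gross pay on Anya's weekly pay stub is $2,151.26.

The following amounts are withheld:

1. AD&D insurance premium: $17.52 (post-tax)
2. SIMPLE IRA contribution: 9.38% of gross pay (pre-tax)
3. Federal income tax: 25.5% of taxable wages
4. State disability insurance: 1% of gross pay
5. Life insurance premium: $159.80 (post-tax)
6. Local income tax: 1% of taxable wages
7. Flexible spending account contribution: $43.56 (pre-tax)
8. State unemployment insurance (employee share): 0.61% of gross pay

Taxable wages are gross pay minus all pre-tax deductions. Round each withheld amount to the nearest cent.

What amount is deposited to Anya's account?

Flexible spending account contribution: $43.56
SIMPLE IRA contribution: $2,151.26 × 0.0938 = $201.79
Pre-tax total = $43.56 + $201.79 = $245.35
Taxable wages = $2,151.26 − $245.35 = $1,905.91
Local income tax: $1,905.91 × 0.01 = $19.06
Federal income tax: $1,905.91 × 0.255 = $486.01
State disability insurance: $2,151.26 × 0.01 = $21.51
State unemployment insurance (employee share): $2,151.26 × 0.0061 = $13.12
AD&D insurance premium: $17.52
Life insurance premium: $159.80
Total deductions = $43.56 + $201.79 + $19.06 + $486.01 + $21.51 + $13.12 + $17.52 + $159.80 = $962.37
Net pay = $2,151.26 − $962.37 = $1,188.89

$1,188.89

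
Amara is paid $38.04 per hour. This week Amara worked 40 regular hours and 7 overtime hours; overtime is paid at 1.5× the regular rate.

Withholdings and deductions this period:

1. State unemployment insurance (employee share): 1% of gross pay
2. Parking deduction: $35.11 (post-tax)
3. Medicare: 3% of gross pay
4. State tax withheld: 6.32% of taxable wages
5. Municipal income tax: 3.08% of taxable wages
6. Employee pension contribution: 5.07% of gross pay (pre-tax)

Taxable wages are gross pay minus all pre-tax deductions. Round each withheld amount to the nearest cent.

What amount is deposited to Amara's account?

Regular pay: 40 × $38.04 = $1,521.60
Overtime pay: 7 × $38.04 × 1.5 = $399.42
Gross pay = $1,521.60 + $399.42 = $1,921.02
Employee pension contribution: $1,921.02 × 0.0507 = $97.40
Taxable wages = $1,921.02 − $97.40 = $1,823.62
State tax withheld: $1,823.62 × 0.0632 = $115.25
Municipal income tax: $1,823.62 × 0.0308 = $56.17
Medicare: $1,921.02 × 0.03 = $57.63
State unemployment insurance (employee share): $1,921.02 × 0.01 = $19.21
Parking deduction: $35.11
Total deductions = $97.40 + $115.25 + $56.17 + $57.63 + $19.21 + $35.11 = $380.77
Net pay = $1,921.02 − $380.77 = $1,540.25

$1,540.25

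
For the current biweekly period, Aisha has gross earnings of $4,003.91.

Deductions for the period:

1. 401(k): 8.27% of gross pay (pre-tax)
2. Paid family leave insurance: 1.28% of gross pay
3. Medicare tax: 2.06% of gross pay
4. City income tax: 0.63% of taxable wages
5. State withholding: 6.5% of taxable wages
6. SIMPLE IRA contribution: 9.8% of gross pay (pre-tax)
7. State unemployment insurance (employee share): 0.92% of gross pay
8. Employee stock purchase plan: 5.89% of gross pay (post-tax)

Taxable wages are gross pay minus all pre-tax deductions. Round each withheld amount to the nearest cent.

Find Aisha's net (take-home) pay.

$2,640.11

SIMPLE IRA contribution: $4,003.91 × 0.098 = $392.38
401(k): $4,003.91 × 0.0827 = $331.12
Pre-tax total = $392.38 + $331.12 = $723.50
Taxable wages = $4,003.91 − $723.50 = $3,280.41
City income tax: $3,280.41 × 0.0063 = $20.67
State withholding: $3,280.41 × 0.065 = $213.23
Paid family leave insurance: $4,003.91 × 0.0128 = $51.25
Medicare tax: $4,003.91 × 0.0206 = $82.48
State unemployment insurance (employee share): $4,003.91 × 0.0092 = $36.84
Employee stock purchase plan: $4,003.91 × 0.0589 = $235.83
Total deductions = $392.38 + $331.12 + $20.67 + $213.23 + $51.25 + $82.48 + $36.84 + $235.83 = $1,363.80
Net pay = $4,003.91 − $1,363.80 = $2,640.11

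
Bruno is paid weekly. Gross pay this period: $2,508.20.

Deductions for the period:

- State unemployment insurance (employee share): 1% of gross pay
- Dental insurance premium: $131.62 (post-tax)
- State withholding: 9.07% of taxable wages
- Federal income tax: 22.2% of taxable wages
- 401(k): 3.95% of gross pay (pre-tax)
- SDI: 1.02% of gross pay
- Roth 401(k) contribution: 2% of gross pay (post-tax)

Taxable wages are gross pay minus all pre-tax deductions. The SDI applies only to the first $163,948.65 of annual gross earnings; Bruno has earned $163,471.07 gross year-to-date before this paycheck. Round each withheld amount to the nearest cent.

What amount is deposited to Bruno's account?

401(k): $2,508.20 × 0.0395 = $99.07
Taxable wages = $2,508.20 − $99.07 = $2,409.13
State withholding: $2,409.13 × 0.0907 = $218.51
Federal income tax: $2,409.13 × 0.222 = $534.83
State unemployment insurance (employee share): $2,508.20 × 0.01 = $25.08
SDI: only $163,948.65 − $163,471.07 = $477.58 of this check is subject → $477.58 × 0.0102 = $4.87
Dental insurance premium: $131.62
Roth 401(k) contribution: $2,508.20 × 0.02 = $50.16
Total deductions = $99.07 + $218.51 + $534.83 + $25.08 + $4.87 + $131.62 + $50.16 = $1,064.14
Net pay = $2,508.20 − $1,064.14 = $1,444.06

$1,444.06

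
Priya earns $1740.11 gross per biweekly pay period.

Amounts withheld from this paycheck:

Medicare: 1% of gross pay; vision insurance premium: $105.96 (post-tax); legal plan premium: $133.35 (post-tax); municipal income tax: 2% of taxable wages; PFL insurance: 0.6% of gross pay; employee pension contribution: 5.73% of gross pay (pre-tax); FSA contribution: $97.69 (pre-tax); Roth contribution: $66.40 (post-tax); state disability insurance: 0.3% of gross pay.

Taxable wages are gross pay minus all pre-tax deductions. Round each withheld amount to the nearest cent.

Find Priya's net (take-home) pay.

Employee pension contribution: $1740.11 × 0.0573 = $99.71
FSA contribution: $97.69
Pre-tax total = $99.71 + $97.69 = $197.40
Taxable wages = $1740.11 − $197.40 = $1542.71
Municipal income tax: $1542.71 × 0.02 = $30.85
PFL insurance: $1740.11 × 0.006 = $10.44
Medicare: $1740.11 × 0.01 = $17.40
State disability insurance: $1740.11 × 0.003 = $5.22
Roth contribution: $66.40
Vision insurance premium: $105.96
Legal plan premium: $133.35
Total deductions = $99.71 + $97.69 + $30.85 + $10.44 + $17.40 + $5.22 + $66.40 + $105.96 + $133.35 = $567.02
Net pay = $1740.11 − $567.02 = $1173.09

$1173.09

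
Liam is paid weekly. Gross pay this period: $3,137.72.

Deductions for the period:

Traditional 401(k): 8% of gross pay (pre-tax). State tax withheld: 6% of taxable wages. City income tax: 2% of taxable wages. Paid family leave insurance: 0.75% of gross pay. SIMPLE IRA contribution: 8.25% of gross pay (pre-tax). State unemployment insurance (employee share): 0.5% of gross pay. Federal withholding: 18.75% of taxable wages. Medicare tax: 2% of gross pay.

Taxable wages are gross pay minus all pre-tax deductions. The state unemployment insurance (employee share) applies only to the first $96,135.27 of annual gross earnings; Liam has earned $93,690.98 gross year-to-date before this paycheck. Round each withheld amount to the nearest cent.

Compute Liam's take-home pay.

$1,826.39

SIMPLE IRA contribution: $3,137.72 × 0.0825 = $258.86
Traditional 401(k): $3,137.72 × 0.08 = $251.02
Pre-tax total = $258.86 + $251.02 = $509.88
Taxable wages = $3,137.72 − $509.88 = $2,627.84
City income tax: $2,627.84 × 0.02 = $52.56
State tax withheld: $2,627.84 × 0.06 = $157.67
Federal withholding: $2,627.84 × 0.1875 = $492.72
Paid family leave insurance: $3,137.72 × 0.0075 = $23.53
Medicare tax: $3,137.72 × 0.02 = $62.75
State unemployment insurance (employee share): only $96,135.27 − $93,690.98 = $2,444.29 of this check is subject → $2,444.29 × 0.005 = $12.22
Total deductions = $258.86 + $251.02 + $52.56 + $157.67 + $492.72 + $23.53 + $62.75 + $12.22 = $1,311.33
Net pay = $3,137.72 − $1,311.33 = $1,826.39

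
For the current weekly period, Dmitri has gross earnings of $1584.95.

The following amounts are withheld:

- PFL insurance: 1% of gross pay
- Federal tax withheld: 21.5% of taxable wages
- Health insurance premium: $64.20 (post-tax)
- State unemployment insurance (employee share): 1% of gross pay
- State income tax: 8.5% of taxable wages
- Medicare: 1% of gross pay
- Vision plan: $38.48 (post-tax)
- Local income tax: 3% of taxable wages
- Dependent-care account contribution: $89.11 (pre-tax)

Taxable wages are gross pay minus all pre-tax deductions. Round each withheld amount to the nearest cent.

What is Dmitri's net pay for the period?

$851.97

Dependent-care account contribution: $89.11
Taxable wages = $1584.95 − $89.11 = $1495.84
Federal tax withheld: $1495.84 × 0.215 = $321.61
State income tax: $1495.84 × 0.085 = $127.15
Local income tax: $1495.84 × 0.03 = $44.88
State unemployment insurance (employee share): $1584.95 × 0.01 = $15.85
PFL insurance: $1584.95 × 0.01 = $15.85
Medicare: $1584.95 × 0.01 = $15.85
Health insurance premium: $64.20
Vision plan: $38.48
Total deductions = $89.11 + $321.61 + $127.15 + $44.88 + $15.85 + $15.85 + $15.85 + $64.20 + $38.48 = $732.98
Net pay = $1584.95 − $732.98 = $851.97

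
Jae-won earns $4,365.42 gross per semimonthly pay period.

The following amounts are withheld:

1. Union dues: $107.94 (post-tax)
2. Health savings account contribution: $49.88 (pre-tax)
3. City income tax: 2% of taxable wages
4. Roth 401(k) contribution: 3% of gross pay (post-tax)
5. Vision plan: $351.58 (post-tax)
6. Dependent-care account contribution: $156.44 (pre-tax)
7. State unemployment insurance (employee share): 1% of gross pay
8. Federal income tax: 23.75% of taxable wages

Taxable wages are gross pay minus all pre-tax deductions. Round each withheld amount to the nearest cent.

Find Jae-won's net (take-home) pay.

Health savings account contribution: $49.88
Dependent-care account contribution: $156.44
Pre-tax total = $49.88 + $156.44 = $206.32
Taxable wages = $4,365.42 − $206.32 = $4,159.10
City income tax: $4,159.10 × 0.02 = $83.18
Federal income tax: $4,159.10 × 0.2375 = $987.79
State unemployment insurance (employee share): $4,365.42 × 0.01 = $43.65
Vision plan: $351.58
Union dues: $107.94
Roth 401(k) contribution: $4,365.42 × 0.03 = $130.96
Total deductions = $49.88 + $156.44 + $83.18 + $987.79 + $43.65 + $351.58 + $107.94 + $130.96 = $1,911.42
Net pay = $4,365.42 − $1,911.42 = $2,454.00

$2,454.00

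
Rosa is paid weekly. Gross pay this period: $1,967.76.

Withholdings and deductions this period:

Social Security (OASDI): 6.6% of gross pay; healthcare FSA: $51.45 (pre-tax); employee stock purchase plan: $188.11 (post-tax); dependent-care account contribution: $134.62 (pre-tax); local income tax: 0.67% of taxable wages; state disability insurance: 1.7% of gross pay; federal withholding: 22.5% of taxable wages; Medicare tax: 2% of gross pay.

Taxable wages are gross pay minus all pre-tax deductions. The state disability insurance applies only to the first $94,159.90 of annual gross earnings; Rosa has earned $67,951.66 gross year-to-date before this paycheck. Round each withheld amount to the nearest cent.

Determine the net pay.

Dependent-care account contribution: $134.62
Healthcare FSA: $51.45
Pre-tax total = $134.62 + $51.45 = $186.07
Taxable wages = $1,967.76 − $186.07 = $1,781.69
Local income tax: $1,781.69 × 0.0067 = $11.94
Federal withholding: $1,781.69 × 0.225 = $400.88
Medicare tax: $1,967.76 × 0.02 = $39.36
State disability insurance: cap not yet reached, full $1,967.76 is subject → $1,967.76 × 0.017 = $33.45
Social Security (OASDI): $1,967.76 × 0.066 = $129.87
Employee stock purchase plan: $188.11
Total deductions = $134.62 + $51.45 + $11.94 + $400.88 + $39.36 + $33.45 + $129.87 + $188.11 = $989.68
Net pay = $1,967.76 − $989.68 = $978.08

$978.08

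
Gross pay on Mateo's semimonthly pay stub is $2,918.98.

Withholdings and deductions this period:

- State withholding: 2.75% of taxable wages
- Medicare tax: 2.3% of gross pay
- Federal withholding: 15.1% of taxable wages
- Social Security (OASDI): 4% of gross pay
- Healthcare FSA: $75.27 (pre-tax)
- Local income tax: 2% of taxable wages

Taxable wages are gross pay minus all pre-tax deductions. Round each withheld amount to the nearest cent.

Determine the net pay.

Healthcare FSA: $75.27
Taxable wages = $2,918.98 − $75.27 = $2,843.71
State withholding: $2,843.71 × 0.0275 = $78.20
Local income tax: $2,843.71 × 0.02 = $56.87
Federal withholding: $2,843.71 × 0.151 = $429.40
Social Security (OASDI): $2,918.98 × 0.04 = $116.76
Medicare tax: $2,918.98 × 0.023 = $67.14
Total deductions = $75.27 + $78.20 + $56.87 + $429.40 + $116.76 + $67.14 = $823.64
Net pay = $2,918.98 − $823.64 = $2,095.34

$2,095.34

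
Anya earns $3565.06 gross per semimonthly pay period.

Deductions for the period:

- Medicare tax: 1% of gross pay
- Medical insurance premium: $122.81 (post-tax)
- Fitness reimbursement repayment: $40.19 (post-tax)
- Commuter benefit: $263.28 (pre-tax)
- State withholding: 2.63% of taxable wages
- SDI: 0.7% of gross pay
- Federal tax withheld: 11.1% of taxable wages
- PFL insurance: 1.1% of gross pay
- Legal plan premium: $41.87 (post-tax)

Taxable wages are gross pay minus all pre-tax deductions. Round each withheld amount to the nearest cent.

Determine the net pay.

Commuter benefit: $263.28
Taxable wages = $3565.06 − $263.28 = $3301.78
State withholding: $3301.78 × 0.0263 = $86.84
Federal tax withheld: $3301.78 × 0.111 = $366.50
SDI: $3565.06 × 0.007 = $24.96
PFL insurance: $3565.06 × 0.011 = $39.22
Medicare tax: $3565.06 × 0.01 = $35.65
Medical insurance premium: $122.81
Fitness reimbursement repayment: $40.19
Legal plan premium: $41.87
Total deductions = $263.28 + $86.84 + $366.50 + $24.96 + $39.22 + $35.65 + $122.81 + $40.19 + $41.87 = $1021.32
Net pay = $3565.06 − $1021.32 = $2543.74

$2543.74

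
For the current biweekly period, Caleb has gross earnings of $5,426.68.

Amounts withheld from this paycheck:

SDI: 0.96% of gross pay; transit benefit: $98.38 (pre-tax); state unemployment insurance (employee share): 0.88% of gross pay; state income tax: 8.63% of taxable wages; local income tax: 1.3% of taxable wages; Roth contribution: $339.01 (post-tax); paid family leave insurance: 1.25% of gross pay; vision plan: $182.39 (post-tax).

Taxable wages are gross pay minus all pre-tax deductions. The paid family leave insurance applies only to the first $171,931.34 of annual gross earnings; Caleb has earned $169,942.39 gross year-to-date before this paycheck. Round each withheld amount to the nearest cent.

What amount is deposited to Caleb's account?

Transit benefit: $98.38
Taxable wages = $5,426.68 − $98.38 = $5,328.30
Local income tax: $5,328.30 × 0.013 = $69.27
State income tax: $5,328.30 × 0.0863 = $459.83
SDI: $5,426.68 × 0.0096 = $52.10
Paid family leave insurance: only $171,931.34 − $169,942.39 = $1,988.95 of this check is subject → $1,988.95 × 0.0125 = $24.86
State unemployment insurance (employee share): $5,426.68 × 0.0088 = $47.75
Vision plan: $182.39
Roth contribution: $339.01
Total deductions = $98.38 + $69.27 + $459.83 + $52.10 + $24.86 + $47.75 + $182.39 + $339.01 = $1,273.59
Net pay = $5,426.68 − $1,273.59 = $4,153.09

$4,153.09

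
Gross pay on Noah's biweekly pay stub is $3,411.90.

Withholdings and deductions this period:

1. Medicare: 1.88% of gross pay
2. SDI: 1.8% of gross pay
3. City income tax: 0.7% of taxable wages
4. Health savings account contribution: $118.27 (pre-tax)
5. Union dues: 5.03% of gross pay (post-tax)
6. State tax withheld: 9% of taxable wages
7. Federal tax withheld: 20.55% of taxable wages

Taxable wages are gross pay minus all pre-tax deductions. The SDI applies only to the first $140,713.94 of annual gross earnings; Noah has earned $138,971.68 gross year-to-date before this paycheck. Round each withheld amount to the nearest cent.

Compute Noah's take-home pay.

Health savings account contribution: $118.27
Taxable wages = $3,411.90 − $118.27 = $3,293.63
Federal tax withheld: $3,293.63 × 0.2055 = $676.84
City income tax: $3,293.63 × 0.007 = $23.06
State tax withheld: $3,293.63 × 0.09 = $296.43
Medicare: $3,411.90 × 0.0188 = $64.14
SDI: only $140,713.94 − $138,971.68 = $1,742.26 of this check is subject → $1,742.26 × 0.018 = $31.36
Union dues: $3,411.90 × 0.0503 = $171.62
Total deductions = $118.27 + $676.84 + $23.06 + $296.43 + $64.14 + $31.36 + $171.62 = $1,381.72
Net pay = $3,411.90 − $1,381.72 = $2,030.18

$2,030.18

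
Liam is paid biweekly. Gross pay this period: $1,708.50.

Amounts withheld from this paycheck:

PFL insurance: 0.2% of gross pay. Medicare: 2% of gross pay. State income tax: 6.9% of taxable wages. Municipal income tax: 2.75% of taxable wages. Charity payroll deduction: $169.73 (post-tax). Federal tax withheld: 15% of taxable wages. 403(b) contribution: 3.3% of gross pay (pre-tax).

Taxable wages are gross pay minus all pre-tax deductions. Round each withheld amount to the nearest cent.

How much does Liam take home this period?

403(b) contribution: $1,708.50 × 0.033 = $56.38
Taxable wages = $1,708.50 − $56.38 = $1,652.12
Municipal income tax: $1,652.12 × 0.0275 = $45.43
Federal tax withheld: $1,652.12 × 0.15 = $247.82
State income tax: $1,652.12 × 0.069 = $114.00
PFL insurance: $1,708.50 × 0.002 = $3.42
Medicare: $1,708.50 × 0.02 = $34.17
Charity payroll deduction: $169.73
Total deductions = $56.38 + $45.43 + $247.82 + $114.00 + $3.42 + $34.17 + $169.73 = $670.95
Net pay = $1,708.50 − $670.95 = $1,037.55

$1,037.55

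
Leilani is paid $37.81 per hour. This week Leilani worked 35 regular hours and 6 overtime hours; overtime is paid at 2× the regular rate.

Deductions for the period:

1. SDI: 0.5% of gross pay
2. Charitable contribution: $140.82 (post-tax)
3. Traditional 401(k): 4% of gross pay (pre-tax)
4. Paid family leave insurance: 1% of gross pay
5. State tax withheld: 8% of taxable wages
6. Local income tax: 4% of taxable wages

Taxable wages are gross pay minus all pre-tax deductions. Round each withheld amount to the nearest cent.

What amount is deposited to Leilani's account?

$1333.79

Regular pay: 35 × $37.81 = $1323.35
Overtime pay: 6 × $37.81 × 2 = $453.72
Gross pay = $1323.35 + $453.72 = $1777.07
Traditional 401(k): $1777.07 × 0.04 = $71.08
Taxable wages = $1777.07 − $71.08 = $1705.99
State tax withheld: $1705.99 × 0.08 = $136.48
Local income tax: $1705.99 × 0.04 = $68.24
Paid family leave insurance: $1777.07 × 0.01 = $17.77
SDI: $1777.07 × 0.005 = $8.89
Charitable contribution: $140.82
Total deductions = $71.08 + $136.48 + $68.24 + $17.77 + $8.89 + $140.82 = $443.28
Net pay = $1777.07 − $443.28 = $1333.79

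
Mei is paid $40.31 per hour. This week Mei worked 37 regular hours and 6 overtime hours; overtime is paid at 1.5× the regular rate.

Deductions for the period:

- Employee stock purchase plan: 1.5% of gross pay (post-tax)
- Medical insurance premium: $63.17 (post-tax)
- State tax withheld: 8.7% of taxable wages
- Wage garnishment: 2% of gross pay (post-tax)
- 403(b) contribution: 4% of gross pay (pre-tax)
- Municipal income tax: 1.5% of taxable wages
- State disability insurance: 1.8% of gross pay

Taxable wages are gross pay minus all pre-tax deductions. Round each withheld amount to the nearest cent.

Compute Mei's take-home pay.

Regular pay: 37 × $40.31 = $1,491.47
Overtime pay: 6 × $40.31 × 1.5 = $362.79
Gross pay = $1,491.47 + $362.79 = $1,854.26
403(b) contribution: $1,854.26 × 0.04 = $74.17
Taxable wages = $1,854.26 − $74.17 = $1,780.09
State tax withheld: $1,780.09 × 0.087 = $154.87
Municipal income tax: $1,780.09 × 0.015 = $26.70
State disability insurance: $1,854.26 × 0.018 = $33.38
Medical insurance premium: $63.17
Wage garnishment: $1,854.26 × 0.02 = $37.09
Employee stock purchase plan: $1,854.26 × 0.015 = $27.81
Total deductions = $74.17 + $154.87 + $26.70 + $33.38 + $63.17 + $37.09 + $27.81 = $417.19
Net pay = $1,854.26 − $417.19 = $1,437.07

$1,437.07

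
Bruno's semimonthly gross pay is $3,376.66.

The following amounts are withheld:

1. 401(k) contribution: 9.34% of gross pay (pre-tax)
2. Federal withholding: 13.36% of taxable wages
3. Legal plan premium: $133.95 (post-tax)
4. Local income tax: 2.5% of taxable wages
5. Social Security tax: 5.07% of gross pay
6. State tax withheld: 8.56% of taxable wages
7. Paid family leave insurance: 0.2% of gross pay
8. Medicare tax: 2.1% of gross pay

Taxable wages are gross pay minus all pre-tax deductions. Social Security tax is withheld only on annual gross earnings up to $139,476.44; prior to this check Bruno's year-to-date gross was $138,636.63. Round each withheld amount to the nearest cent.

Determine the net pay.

$2,059.52

401(k) contribution: $3,376.66 × 0.0934 = $315.38
Taxable wages = $3,376.66 − $315.38 = $3,061.28
Federal withholding: $3,061.28 × 0.1336 = $408.99
State tax withheld: $3,061.28 × 0.0856 = $262.05
Local income tax: $3,061.28 × 0.025 = $76.53
Social Security tax: only $139,476.44 − $138,636.63 = $839.81 of this check is subject → $839.81 × 0.0507 = $42.58
Paid family leave insurance: $3,376.66 × 0.002 = $6.75
Medicare tax: $3,376.66 × 0.021 = $70.91
Legal plan premium: $133.95
Total deductions = $315.38 + $408.99 + $262.05 + $76.53 + $42.58 + $6.75 + $70.91 + $133.95 = $1,317.14
Net pay = $3,376.66 − $1,317.14 = $2,059.52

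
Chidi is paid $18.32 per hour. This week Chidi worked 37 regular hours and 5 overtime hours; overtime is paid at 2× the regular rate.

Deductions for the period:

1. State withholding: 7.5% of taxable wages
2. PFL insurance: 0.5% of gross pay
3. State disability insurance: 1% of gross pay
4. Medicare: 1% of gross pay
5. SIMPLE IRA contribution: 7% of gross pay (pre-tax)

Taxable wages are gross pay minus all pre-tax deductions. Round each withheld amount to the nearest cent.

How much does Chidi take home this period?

Regular pay: 37 × $18.32 = $677.84
Overtime pay: 5 × $18.32 × 2 = $183.20
Gross pay = $677.84 + $183.20 = $861.04
SIMPLE IRA contribution: $861.04 × 0.07 = $60.27
Taxable wages = $861.04 − $60.27 = $800.77
State withholding: $800.77 × 0.075 = $60.06
PFL insurance: $861.04 × 0.005 = $4.31
State disability insurance: $861.04 × 0.01 = $8.61
Medicare: $861.04 × 0.01 = $8.61
Total deductions = $60.27 + $60.06 + $4.31 + $8.61 + $8.61 = $141.86
Net pay = $861.04 − $141.86 = $719.18

$719.18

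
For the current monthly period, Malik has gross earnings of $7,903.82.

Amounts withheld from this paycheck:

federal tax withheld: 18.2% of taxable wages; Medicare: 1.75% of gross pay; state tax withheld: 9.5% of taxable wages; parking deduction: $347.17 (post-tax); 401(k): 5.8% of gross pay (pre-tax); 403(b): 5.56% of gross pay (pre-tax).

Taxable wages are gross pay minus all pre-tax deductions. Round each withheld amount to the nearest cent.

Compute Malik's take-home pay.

403(b): $7,903.82 × 0.0556 = $439.45
401(k): $7,903.82 × 0.058 = $458.42
Pre-tax total = $439.45 + $458.42 = $897.87
Taxable wages = $7,903.82 − $897.87 = $7,005.95
Federal tax withheld: $7,005.95 × 0.182 = $1,275.08
State tax withheld: $7,005.95 × 0.095 = $665.57
Medicare: $7,903.82 × 0.0175 = $138.32
Parking deduction: $347.17
Total deductions = $439.45 + $458.42 + $1,275.08 + $665.57 + $138.32 + $347.17 = $3,324.01
Net pay = $7,903.82 − $3,324.01 = $4,579.81

$4,579.81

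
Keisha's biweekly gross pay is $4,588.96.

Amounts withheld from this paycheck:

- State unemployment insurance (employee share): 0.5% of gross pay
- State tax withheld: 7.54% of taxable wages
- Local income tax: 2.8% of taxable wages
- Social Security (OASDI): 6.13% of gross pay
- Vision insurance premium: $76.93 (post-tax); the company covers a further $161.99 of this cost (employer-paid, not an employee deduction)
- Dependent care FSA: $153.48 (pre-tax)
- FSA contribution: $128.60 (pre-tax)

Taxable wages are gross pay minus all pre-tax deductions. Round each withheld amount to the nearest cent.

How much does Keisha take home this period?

$3,480.38

FSA contribution: $128.60
Dependent care FSA: $153.48
Pre-tax total = $128.60 + $153.48 = $282.08
Taxable wages = $4,588.96 − $282.08 = $4,306.88
Local income tax: $4,306.88 × 0.028 = $120.59
State tax withheld: $4,306.88 × 0.0754 = $324.74
State unemployment insurance (employee share): $4,588.96 × 0.005 = $22.94
Social Security (OASDI): $4,588.96 × 0.0613 = $281.30
Vision insurance premium: $76.93
(Employer's $161.99 toward vision insurance premium is not withheld from the employee.)
Total deductions = $128.60 + $153.48 + $120.59 + $324.74 + $22.94 + $281.30 + $76.93 = $1,108.58
Net pay = $4,588.96 − $1,108.58 = $3,480.38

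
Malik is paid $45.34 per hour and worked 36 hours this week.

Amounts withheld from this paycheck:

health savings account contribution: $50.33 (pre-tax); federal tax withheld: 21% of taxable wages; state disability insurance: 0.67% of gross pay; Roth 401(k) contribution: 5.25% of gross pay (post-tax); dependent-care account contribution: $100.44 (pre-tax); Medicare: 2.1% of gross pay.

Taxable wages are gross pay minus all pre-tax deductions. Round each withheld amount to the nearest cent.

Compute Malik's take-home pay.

Gross pay: 36 × $45.34 = $1,632.24
Dependent-care account contribution: $100.44
Health savings account contribution: $50.33
Pre-tax total = $100.44 + $50.33 = $150.77
Taxable wages = $1,632.24 − $150.77 = $1,481.47
Federal tax withheld: $1,481.47 × 0.21 = $311.11
Medicare: $1,632.24 × 0.021 = $34.28
State disability insurance: $1,632.24 × 0.0067 = $10.94
Roth 401(k) contribution: $1,632.24 × 0.0525 = $85.69
Total deductions = $100.44 + $50.33 + $311.11 + $34.28 + $10.94 + $85.69 = $592.79
Net pay = $1,632.24 − $592.79 = $1,039.45

$1,039.45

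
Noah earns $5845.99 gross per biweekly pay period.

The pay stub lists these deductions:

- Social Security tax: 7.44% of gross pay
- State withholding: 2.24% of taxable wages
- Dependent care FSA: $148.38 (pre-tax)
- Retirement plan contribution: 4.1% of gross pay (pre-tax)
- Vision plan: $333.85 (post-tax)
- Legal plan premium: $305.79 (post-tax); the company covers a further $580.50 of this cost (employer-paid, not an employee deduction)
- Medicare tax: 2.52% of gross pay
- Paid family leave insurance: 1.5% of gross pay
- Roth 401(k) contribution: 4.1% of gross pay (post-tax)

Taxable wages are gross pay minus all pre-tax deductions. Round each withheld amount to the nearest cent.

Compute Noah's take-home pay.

Retirement plan contribution: $5845.99 × 0.041 = $239.69
Dependent care FSA: $148.38
Pre-tax total = $239.69 + $148.38 = $388.07
Taxable wages = $5845.99 − $388.07 = $5457.92
State withholding: $5457.92 × 0.0224 = $122.26
Paid family leave insurance: $5845.99 × 0.015 = $87.69
Medicare tax: $5845.99 × 0.0252 = $147.32
Social Security tax: $5845.99 × 0.0744 = $434.94
Roth 401(k) contribution: $5845.99 × 0.041 = $239.69
Legal plan premium: $305.79
Vision plan: $333.85
(Employer's $580.50 toward legal plan premium is not withheld from the employee.)
Total deductions = $239.69 + $148.38 + $122.26 + $87.69 + $147.32 + $434.94 + $239.69 + $305.79 + $333.85 = $2059.61
Net pay = $5845.99 − $2059.61 = $3786.38

$3786.38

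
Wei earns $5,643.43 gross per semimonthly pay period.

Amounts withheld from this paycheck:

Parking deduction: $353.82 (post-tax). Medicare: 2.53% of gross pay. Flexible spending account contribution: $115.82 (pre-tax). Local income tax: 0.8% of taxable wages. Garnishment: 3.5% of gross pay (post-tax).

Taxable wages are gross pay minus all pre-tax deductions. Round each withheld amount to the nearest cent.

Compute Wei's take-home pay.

$4,789.27

Flexible spending account contribution: $115.82
Taxable wages = $5,643.43 − $115.82 = $5,527.61
Local income tax: $5,527.61 × 0.008 = $44.22
Medicare: $5,643.43 × 0.0253 = $142.78
Garnishment: $5,643.43 × 0.035 = $197.52
Parking deduction: $353.82
Total deductions = $115.82 + $44.22 + $142.78 + $197.52 + $353.82 = $854.16
Net pay = $5,643.43 − $854.16 = $4,789.27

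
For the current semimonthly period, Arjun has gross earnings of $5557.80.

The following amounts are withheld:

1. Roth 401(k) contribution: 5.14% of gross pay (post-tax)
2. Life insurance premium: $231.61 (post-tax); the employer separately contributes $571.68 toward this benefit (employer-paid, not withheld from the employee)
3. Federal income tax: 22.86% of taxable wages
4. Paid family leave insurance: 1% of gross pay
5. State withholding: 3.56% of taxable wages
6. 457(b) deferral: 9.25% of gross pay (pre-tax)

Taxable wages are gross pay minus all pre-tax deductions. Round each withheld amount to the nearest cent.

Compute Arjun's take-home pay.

$3138.29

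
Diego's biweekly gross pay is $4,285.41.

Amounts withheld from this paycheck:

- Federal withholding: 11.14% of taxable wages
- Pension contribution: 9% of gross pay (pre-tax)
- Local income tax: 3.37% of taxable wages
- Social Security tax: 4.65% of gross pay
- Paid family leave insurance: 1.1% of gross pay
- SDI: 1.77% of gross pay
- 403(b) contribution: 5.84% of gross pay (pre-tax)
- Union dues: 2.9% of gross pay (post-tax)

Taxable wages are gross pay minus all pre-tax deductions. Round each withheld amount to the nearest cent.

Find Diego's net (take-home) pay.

$2,673.37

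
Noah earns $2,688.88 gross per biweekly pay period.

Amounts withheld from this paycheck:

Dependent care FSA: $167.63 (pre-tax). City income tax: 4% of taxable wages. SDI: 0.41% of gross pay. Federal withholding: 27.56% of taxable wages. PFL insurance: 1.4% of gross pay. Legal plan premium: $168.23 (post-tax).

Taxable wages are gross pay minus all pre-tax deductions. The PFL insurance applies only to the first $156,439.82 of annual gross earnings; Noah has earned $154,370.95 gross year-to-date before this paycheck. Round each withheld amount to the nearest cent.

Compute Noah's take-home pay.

Dependent care FSA: $167.63
Taxable wages = $2,688.88 − $167.63 = $2,521.25
Federal withholding: $2,521.25 × 0.2756 = $694.86
City income tax: $2,521.25 × 0.04 = $100.85
SDI: $2,688.88 × 0.0041 = $11.02
PFL insurance: only $156,439.82 − $154,370.95 = $2,068.87 of this check is subject → $2,068.87 × 0.014 = $28.96
Legal plan premium: $168.23
Total deductions = $167.63 + $694.86 + $100.85 + $11.02 + $28.96 + $168.23 = $1,171.55
Net pay = $2,688.88 − $1,171.55 = $1,517.33

$1,517.33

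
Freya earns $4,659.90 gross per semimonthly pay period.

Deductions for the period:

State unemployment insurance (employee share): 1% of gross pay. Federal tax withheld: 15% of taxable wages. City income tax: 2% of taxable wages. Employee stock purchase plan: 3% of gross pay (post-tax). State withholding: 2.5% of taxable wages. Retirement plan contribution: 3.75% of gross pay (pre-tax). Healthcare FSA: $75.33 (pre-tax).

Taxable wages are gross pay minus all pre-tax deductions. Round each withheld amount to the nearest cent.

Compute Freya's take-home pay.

Retirement plan contribution: $4,659.90 × 0.0375 = $174.75
Healthcare FSA: $75.33
Pre-tax total = $174.75 + $75.33 = $250.08
Taxable wages = $4,659.90 − $250.08 = $4,409.82
City income tax: $4,409.82 × 0.02 = $88.20
Federal tax withheld: $4,409.82 × 0.15 = $661.47
State withholding: $4,409.82 × 0.025 = $110.25
State unemployment insurance (employee share): $4,659.90 × 0.01 = $46.60
Employee stock purchase plan: $4,659.90 × 0.03 = $139.80
Total deductions = $174.75 + $75.33 + $88.20 + $661.47 + $110.25 + $46.60 + $139.80 = $1,296.40
Net pay = $4,659.90 − $1,296.40 = $3,363.50

$3,363.50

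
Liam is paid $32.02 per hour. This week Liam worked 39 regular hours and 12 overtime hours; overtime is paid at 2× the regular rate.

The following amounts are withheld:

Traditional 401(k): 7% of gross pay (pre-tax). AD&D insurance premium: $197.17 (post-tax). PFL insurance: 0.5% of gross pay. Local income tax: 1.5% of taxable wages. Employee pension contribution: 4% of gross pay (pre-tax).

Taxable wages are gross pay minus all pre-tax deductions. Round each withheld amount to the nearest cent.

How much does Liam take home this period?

$1,561.17

Regular pay: 39 × $32.02 = $1,248.78
Overtime pay: 12 × $32.02 × 2 = $768.48
Gross pay = $1,248.78 + $768.48 = $2,017.26
Traditional 401(k): $2,017.26 × 0.07 = $141.21
Employee pension contribution: $2,017.26 × 0.04 = $80.69
Pre-tax total = $141.21 + $80.69 = $221.90
Taxable wages = $2,017.26 − $221.90 = $1,795.36
Local income tax: $1,795.36 × 0.015 = $26.93
PFL insurance: $2,017.26 × 0.005 = $10.09
AD&D insurance premium: $197.17
Total deductions = $141.21 + $80.69 + $26.93 + $10.09 + $197.17 = $456.09
Net pay = $2,017.26 − $456.09 = $1,561.17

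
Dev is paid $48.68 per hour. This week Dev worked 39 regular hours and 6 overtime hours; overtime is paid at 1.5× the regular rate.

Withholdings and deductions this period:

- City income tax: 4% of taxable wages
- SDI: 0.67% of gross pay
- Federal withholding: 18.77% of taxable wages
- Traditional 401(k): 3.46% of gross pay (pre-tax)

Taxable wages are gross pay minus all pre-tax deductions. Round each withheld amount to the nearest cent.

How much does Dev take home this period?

$1,726.49

Regular pay: 39 × $48.68 = $1,898.52
Overtime pay: 6 × $48.68 × 1.5 = $438.12
Gross pay = $1,898.52 + $438.12 = $2,336.64
Traditional 401(k): $2,336.64 × 0.0346 = $80.85
Taxable wages = $2,336.64 − $80.85 = $2,255.79
Federal withholding: $2,255.79 × 0.1877 = $423.41
City income tax: $2,255.79 × 0.04 = $90.23
SDI: $2,336.64 × 0.0067 = $15.66
Total deductions = $80.85 + $423.41 + $90.23 + $15.66 = $610.15
Net pay = $2,336.64 − $610.15 = $1,726.49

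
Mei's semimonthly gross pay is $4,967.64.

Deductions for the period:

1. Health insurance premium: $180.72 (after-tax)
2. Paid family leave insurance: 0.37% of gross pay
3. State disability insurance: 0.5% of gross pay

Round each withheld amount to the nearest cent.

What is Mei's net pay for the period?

Paid family leave insurance: $4,967.64 × 0.0037 = $18.38
State disability insurance: $4,967.64 × 0.005 = $24.84
Health insurance premium: $180.72
Total deductions = $18.38 + $24.84 + $180.72 = $223.94
Net pay = $4,967.64 − $223.94 = $4,743.70

$4,743.70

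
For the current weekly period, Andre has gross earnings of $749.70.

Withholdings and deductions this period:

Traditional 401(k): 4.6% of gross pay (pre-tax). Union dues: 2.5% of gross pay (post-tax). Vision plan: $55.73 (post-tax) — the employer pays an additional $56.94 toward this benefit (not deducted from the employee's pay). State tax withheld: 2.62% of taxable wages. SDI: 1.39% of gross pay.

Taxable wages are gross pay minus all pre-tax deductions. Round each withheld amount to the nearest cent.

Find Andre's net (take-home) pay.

Traditional 401(k): $749.70 × 0.046 = $34.49
Taxable wages = $749.70 − $34.49 = $715.21
State tax withheld: $715.21 × 0.0262 = $18.74
SDI: $749.70 × 0.0139 = $10.42
Union dues: $749.70 × 0.025 = $18.74
Vision plan: $55.73
(Employer's $56.94 toward vision plan is not withheld from the employee.)
Total deductions = $34.49 + $18.74 + $10.42 + $18.74 + $55.73 = $138.12
Net pay = $749.70 − $138.12 = $611.58

$611.58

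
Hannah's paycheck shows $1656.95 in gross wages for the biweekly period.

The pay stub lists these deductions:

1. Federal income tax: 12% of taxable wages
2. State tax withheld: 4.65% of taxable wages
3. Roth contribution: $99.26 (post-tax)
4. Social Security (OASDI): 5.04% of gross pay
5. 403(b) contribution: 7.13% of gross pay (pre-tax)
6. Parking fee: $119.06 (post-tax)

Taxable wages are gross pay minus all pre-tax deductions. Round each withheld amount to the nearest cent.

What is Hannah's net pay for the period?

$980.77

403(b) contribution: $1656.95 × 0.0713 = $118.14
Taxable wages = $1656.95 − $118.14 = $1538.81
Federal income tax: $1538.81 × 0.12 = $184.66
State tax withheld: $1538.81 × 0.0465 = $71.55
Social Security (OASDI): $1656.95 × 0.0504 = $83.51
Parking fee: $119.06
Roth contribution: $99.26
Total deductions = $118.14 + $184.66 + $71.55 + $83.51 + $119.06 + $99.26 = $676.18
Net pay = $1656.95 − $676.18 = $980.77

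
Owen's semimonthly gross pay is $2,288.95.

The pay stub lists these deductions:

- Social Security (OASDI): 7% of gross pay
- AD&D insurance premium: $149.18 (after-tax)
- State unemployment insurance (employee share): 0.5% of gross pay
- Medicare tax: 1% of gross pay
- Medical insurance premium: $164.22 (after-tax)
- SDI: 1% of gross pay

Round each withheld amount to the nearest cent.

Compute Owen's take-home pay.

$1,758.10

Social Security (OASDI): $2,288.95 × 0.07 = $160.23
Medicare tax: $2,288.95 × 0.01 = $22.89
State unemployment insurance (employee share): $2,288.95 × 0.005 = $11.44
SDI: $2,288.95 × 0.01 = $22.89
Medical insurance premium: $164.22
AD&D insurance premium: $149.18
Total deductions = $160.23 + $22.89 + $11.44 + $22.89 + $164.22 + $149.18 = $530.85
Net pay = $2,288.95 − $530.85 = $1,758.10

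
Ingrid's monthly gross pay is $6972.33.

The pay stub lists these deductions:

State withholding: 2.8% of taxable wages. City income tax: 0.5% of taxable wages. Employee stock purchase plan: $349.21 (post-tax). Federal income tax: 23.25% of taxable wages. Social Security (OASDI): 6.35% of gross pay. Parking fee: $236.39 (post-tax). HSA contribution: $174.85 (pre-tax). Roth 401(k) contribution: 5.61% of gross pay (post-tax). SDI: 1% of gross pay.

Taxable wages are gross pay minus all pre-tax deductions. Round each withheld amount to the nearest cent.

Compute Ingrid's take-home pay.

$3503.54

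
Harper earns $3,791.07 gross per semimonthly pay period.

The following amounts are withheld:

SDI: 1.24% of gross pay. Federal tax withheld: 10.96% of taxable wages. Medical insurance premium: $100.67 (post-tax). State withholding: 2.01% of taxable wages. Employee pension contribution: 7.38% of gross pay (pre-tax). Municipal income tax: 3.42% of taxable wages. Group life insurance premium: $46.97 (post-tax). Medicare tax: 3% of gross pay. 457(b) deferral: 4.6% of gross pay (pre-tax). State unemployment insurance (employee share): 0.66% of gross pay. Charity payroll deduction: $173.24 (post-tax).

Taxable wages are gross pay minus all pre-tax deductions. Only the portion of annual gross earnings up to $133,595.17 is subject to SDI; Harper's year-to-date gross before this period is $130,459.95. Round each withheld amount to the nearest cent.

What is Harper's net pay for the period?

Employee pension contribution: $3,791.07 × 0.0738 = $279.78
457(b) deferral: $3,791.07 × 0.046 = $174.39
Pre-tax total = $279.78 + $174.39 = $454.17
Taxable wages = $3,791.07 − $454.17 = $3,336.90
State withholding: $3,336.90 × 0.0201 = $67.07
Federal tax withheld: $3,336.90 × 0.1096 = $365.72
Municipal income tax: $3,336.90 × 0.0342 = $114.12
SDI: only $133,595.17 − $130,459.95 = $3,135.22 of this check is subject → $3,135.22 × 0.0124 = $38.88
Medicare tax: $3,791.07 × 0.03 = $113.73
State unemployment insurance (employee share): $3,791.07 × 0.0066 = $25.02
Charity payroll deduction: $173.24
Group life insurance premium: $46.97
Medical insurance premium: $100.67
Total deductions = $279.78 + $174.39 + $67.07 + $365.72 + $114.12 + $38.88 + $113.73 + $25.02 + $173.24 + $46.97 + $100.67 = $1,499.59
Net pay = $3,791.07 − $1,499.59 = $2,291.48

$2,291.48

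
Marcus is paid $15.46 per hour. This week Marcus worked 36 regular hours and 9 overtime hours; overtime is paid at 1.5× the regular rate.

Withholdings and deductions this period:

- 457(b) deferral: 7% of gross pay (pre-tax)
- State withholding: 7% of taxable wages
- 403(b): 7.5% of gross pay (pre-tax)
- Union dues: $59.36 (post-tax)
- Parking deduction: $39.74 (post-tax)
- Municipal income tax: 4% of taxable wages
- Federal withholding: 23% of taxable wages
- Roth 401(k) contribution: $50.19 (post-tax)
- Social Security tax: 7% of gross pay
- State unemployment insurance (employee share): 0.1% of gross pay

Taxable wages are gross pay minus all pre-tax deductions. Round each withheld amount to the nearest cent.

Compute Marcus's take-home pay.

Regular pay: 36 × $15.46 = $556.56
Overtime pay: 9 × $15.46 × 1.5 = $208.71
Gross pay = $556.56 + $208.71 = $765.27
457(b) deferral: $765.27 × 0.07 = $53.57
403(b): $765.27 × 0.075 = $57.40
Pre-tax total = $53.57 + $57.40 = $110.97
Taxable wages = $765.27 − $110.97 = $654.30
State withholding: $654.30 × 0.07 = $45.80
Municipal income tax: $654.30 × 0.04 = $26.17
Federal withholding: $654.30 × 0.23 = $150.49
Social Security tax: $765.27 × 0.07 = $53.57
State unemployment insurance (employee share): $765.27 × 0.001 = $0.77
Union dues: $59.36
Roth 401(k) contribution: $50.19
Parking deduction: $39.74
Total deductions = $53.57 + $57.40 + $45.80 + $26.17 + $150.49 + $53.57 + $0.77 + $59.36 + $50.19 + $39.74 = $537.06
Net pay = $765.27 − $537.06 = $228.21

$228.21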